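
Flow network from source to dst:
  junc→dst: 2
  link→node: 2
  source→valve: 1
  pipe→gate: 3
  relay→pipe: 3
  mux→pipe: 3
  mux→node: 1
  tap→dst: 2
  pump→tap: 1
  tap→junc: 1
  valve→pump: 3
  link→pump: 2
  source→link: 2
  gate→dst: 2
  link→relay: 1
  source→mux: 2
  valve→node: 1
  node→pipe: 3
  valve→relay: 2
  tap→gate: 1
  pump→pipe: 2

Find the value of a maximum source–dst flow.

Augment source→mux→pipe→gate→dst: bottleneck 2. Total 2.
Augment source→valve→pump→tap→dst: bottleneck 1. Total 3.
No augmenting path remains in the residual graph.

3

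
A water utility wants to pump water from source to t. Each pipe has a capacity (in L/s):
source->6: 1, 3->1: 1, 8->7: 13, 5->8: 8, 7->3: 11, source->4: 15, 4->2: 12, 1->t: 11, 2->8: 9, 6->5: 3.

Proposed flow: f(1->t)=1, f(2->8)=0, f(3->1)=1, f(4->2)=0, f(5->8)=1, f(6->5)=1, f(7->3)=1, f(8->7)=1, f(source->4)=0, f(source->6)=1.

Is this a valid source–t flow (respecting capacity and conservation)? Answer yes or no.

Every edge has 0 ≤ f(e) ≤ cap(e).
At each intermediate node, inflow equals outflow.

Yes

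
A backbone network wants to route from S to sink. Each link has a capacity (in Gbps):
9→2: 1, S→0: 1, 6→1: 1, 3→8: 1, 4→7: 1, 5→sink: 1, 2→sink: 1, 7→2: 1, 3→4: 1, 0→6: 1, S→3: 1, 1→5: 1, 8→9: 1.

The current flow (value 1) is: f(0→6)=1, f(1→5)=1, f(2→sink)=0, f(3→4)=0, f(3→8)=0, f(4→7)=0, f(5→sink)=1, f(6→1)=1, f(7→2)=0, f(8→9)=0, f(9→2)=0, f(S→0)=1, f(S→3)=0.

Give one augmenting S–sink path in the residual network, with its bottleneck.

S→3→4→7→2→sink, bottleneck 1

Residual along S→3→4→7→2→sink: S→3: 1, 3→4: 1, 4→7: 1, 7→2: 1, 2→sink: 1.
Bottleneck = min = 1.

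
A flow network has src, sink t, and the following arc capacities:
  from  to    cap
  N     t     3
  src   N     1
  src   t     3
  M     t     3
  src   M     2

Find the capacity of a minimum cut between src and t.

6

Max flow = 6 (via 3 augmenting paths).
In the residual at optimum, the set reachable from src is {src}.
Cut edges: src->M (cap 2), src->N (cap 1), src->t (cap 3). Sum = 6.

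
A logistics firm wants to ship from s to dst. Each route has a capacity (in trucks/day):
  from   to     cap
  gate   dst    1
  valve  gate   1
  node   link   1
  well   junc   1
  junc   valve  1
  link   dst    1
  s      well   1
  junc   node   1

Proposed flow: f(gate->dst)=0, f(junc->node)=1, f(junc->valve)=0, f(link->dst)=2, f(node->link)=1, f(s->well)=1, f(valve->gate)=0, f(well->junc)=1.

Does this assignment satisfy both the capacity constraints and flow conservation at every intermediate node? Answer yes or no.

Capacity violated on link->dst: flow 2 > capacity 1.

No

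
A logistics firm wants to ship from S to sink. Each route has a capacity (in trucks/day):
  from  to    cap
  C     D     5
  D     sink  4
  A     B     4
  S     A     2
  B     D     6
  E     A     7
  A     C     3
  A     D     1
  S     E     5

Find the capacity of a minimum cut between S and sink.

Max flow = 4 (via 3 augmenting paths).
In the residual at optimum, the set reachable from S is {A, B, C, D, E, S}.
Cut edges: D→sink (cap 4). Sum = 4.

4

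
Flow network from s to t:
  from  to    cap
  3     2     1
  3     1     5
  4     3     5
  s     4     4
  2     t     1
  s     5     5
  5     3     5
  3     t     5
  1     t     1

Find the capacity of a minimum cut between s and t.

7

Max flow = 7 (via 3 augmenting paths).
In the residual at optimum, the set reachable from s is {1, 3, 4, 5, s}.
Cut edges: 3->2 (cap 1), 3->t (cap 5), 1->t (cap 1). Sum = 7.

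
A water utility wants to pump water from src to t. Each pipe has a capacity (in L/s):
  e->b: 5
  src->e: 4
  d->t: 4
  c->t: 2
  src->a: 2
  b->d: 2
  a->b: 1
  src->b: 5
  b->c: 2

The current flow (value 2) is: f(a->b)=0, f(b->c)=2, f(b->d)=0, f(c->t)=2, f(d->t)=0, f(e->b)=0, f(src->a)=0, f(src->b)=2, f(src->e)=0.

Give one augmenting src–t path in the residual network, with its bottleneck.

src->b->d->t, bottleneck 2

Residual along src->b->d->t: src->b: 3, b->d: 2, d->t: 4.
Bottleneck = min = 2.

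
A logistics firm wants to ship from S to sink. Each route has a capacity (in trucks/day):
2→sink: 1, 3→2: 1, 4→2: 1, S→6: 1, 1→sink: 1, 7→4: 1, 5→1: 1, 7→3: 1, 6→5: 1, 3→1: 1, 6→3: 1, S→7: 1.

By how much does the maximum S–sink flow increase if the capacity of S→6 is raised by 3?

0

Original max flow = 2.
Even with extra capacity on S→6, another cut of capacity 2 remains binding.
New max flow = 2. Increase = 0.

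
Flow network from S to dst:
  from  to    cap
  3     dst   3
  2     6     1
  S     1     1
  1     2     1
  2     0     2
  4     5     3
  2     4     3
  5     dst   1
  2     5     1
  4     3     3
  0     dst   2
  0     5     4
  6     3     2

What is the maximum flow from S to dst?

Augment S→1→2→0→dst: bottleneck 1. Total 1.
No augmenting path remains in the residual graph.

1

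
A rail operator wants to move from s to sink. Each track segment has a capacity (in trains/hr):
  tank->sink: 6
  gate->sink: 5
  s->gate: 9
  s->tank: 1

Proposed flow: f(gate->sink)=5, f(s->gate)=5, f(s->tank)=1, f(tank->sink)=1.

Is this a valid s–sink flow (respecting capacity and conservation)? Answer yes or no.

Every edge has 0 ≤ f(e) ≤ cap(e).
At each intermediate node, inflow equals outflow.

Yes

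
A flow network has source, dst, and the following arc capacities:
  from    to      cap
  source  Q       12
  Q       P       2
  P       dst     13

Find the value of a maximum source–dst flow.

2

Augment source→Q→P→dst: bottleneck 2. Total 2.
No augmenting path remains in the residual graph.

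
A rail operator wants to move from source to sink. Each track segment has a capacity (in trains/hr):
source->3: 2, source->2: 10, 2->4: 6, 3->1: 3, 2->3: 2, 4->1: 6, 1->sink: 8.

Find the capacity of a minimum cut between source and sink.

Max flow = 8 (via 3 augmenting paths).
In the residual at optimum, the set reachable from source is {1, 2, 3, 4, source}.
Cut edges: 1->sink (cap 8). Sum = 8.

8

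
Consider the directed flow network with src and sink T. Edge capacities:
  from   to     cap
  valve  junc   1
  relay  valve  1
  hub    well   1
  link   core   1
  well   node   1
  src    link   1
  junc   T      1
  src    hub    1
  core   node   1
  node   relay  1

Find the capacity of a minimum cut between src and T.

Max flow = 1 (via 1 augmenting path).
In the residual at optimum, the set reachable from src is {core, hub, link, node, src, well}.
Cut edges: node→relay (cap 1). Sum = 1.

1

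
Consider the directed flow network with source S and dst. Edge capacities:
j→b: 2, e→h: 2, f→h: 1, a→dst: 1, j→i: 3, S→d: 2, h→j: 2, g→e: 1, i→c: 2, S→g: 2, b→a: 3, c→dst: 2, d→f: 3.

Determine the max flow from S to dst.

2

Augment S→g→e→h→j→i→c→dst: bottleneck 1. Total 1.
Augment S→d→f→h→j→i→c→dst: bottleneck 1. Total 2.
No augmenting path remains in the residual graph.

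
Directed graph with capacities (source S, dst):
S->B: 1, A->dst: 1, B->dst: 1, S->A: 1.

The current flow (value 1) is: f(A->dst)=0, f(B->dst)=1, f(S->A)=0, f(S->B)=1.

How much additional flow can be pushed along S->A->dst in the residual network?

1

Residual capacities along the path: S->A: 1, A->dst: 1.
Minimum is 1.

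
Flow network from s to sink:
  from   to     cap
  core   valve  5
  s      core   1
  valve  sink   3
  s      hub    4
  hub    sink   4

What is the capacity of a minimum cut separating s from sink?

Max flow = 5 (via 2 augmenting paths).
In the residual at optimum, the set reachable from s is {s}.
Cut edges: s→hub (cap 4), s→core (cap 1). Sum = 5.

5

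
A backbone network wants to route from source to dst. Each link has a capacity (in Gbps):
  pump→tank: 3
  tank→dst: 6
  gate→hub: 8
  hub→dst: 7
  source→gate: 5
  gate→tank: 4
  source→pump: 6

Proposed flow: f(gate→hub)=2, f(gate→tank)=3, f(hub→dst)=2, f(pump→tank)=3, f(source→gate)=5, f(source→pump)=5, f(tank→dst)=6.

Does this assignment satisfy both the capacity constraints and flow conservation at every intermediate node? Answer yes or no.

Conservation fails at pump: inflow 5 ≠ outflow 3.

No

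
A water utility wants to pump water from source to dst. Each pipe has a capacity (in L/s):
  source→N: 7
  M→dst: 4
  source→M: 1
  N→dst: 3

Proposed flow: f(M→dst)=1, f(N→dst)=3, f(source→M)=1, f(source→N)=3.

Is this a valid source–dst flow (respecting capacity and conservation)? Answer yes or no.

Every edge has 0 ≤ f(e) ≤ cap(e).
At each intermediate node, inflow equals outflow.

Yes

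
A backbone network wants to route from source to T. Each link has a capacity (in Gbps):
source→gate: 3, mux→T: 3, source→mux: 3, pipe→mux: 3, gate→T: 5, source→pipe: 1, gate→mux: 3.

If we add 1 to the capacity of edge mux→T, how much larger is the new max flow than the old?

Original max flow = 6.
After raising cap(mux→T), augmenting paths through that edge carry 1 more unit.
New max flow = 7. Increase = 1.

1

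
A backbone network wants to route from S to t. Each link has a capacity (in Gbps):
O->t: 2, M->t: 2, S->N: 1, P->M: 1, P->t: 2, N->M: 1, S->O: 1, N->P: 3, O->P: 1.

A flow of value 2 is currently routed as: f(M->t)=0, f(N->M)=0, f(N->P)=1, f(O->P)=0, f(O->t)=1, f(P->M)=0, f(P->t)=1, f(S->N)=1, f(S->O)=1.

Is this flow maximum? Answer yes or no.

Yes

Residual reachable from S: {S}; t is not reachable.
Saturated cut: S->O, S->N with total capacity 2 = current flow value. Flow is maximum.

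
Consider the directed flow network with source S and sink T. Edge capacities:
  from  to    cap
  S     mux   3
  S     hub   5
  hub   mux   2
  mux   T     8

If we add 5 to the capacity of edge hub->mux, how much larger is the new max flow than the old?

Original max flow = 5.
After raising cap(hub->mux), augmenting paths through that edge carry 3 more units.
New max flow = 8. Increase = 3.

3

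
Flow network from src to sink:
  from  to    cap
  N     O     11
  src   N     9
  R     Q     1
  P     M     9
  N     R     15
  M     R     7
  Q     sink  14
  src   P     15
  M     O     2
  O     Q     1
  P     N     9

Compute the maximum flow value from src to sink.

Augment src->N->R->Q->sink: bottleneck 1. Total 1.
Augment src->N->O->Q->sink: bottleneck 1. Total 2.
No augmenting path remains in the residual graph.

2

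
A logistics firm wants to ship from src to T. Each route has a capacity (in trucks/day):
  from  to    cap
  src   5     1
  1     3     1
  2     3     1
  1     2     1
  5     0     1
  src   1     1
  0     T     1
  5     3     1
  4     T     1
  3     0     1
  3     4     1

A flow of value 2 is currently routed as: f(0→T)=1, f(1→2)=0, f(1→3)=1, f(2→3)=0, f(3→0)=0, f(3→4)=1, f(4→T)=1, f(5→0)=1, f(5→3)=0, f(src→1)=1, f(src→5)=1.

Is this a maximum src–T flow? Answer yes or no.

Yes

Residual reachable from src: {src}; T is not reachable.
Saturated cut: src→1, src→5 with total capacity 2 = current flow value. Flow is maximum.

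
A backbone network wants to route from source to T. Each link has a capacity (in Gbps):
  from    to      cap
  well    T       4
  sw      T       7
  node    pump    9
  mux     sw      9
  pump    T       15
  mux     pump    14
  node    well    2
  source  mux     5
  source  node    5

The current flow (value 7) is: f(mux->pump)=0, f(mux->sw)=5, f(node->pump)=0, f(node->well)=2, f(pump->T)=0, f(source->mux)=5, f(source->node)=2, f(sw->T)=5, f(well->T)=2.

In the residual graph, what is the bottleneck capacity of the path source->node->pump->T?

Residual capacities along the path: source->node: 3, node->pump: 9, pump->T: 15.
Minimum is 3.

3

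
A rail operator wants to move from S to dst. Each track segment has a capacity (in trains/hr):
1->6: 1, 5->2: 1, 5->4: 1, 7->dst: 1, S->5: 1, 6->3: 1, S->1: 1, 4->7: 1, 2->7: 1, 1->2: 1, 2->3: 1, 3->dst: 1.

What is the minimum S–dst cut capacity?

2

Max flow = 2 (via 2 augmenting paths).
In the residual at optimum, the set reachable from S is {S}.
Cut edges: S->1 (cap 1), S->5 (cap 1). Sum = 2.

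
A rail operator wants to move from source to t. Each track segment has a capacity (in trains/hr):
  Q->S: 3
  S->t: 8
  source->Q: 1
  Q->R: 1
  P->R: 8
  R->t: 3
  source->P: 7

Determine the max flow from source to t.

Augment source->P->R->t: bottleneck 3. Total 3.
Augment source->Q->S->t: bottleneck 1. Total 4.
No augmenting path remains in the residual graph.

4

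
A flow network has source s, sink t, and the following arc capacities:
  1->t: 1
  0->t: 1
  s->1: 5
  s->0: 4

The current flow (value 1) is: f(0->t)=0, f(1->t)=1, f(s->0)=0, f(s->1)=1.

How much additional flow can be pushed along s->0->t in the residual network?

Residual capacities along the path: s->0: 4, 0->t: 1.
Minimum is 1.

1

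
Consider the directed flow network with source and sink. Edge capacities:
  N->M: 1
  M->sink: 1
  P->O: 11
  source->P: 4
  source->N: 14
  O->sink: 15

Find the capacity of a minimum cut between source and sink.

5

Max flow = 5 (via 2 augmenting paths).
In the residual at optimum, the set reachable from source is {N, source}.
Cut edges: N->M (cap 1), source->P (cap 4). Sum = 5.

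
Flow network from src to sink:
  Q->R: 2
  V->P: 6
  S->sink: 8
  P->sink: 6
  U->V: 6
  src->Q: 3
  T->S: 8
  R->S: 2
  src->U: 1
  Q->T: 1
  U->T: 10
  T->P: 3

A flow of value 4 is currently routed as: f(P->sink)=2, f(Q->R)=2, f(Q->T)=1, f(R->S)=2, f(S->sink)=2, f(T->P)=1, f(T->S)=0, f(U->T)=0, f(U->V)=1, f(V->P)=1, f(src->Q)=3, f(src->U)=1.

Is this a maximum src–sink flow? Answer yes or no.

Yes

Residual reachable from src: {src}; sink is not reachable.
Saturated cut: src->U, src->Q with total capacity 4 = current flow value. Flow is maximum.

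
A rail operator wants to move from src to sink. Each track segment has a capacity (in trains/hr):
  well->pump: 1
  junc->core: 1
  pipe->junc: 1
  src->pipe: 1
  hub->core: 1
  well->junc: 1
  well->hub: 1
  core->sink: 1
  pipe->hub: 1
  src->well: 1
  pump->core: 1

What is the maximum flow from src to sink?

Augment src->well->junc->core->sink: bottleneck 1. Total 1.
No augmenting path remains in the residual graph.

1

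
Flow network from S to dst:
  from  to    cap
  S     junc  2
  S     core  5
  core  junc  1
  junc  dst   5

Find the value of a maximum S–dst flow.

Augment S->junc->dst: bottleneck 2. Total 2.
Augment S->core->junc->dst: bottleneck 1. Total 3.
No augmenting path remains in the residual graph.

3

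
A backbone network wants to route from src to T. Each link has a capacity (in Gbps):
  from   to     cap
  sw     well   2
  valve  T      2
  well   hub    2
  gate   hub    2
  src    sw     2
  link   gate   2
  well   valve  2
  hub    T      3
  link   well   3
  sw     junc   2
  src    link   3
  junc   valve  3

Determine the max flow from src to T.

5

Augment src→sw→junc→valve→T: bottleneck 2. Total 2.
Augment src→link→well→hub→T: bottleneck 2. Total 4.
Augment src→link→gate→hub→T: bottleneck 1. Total 5.
No augmenting path remains in the residual graph.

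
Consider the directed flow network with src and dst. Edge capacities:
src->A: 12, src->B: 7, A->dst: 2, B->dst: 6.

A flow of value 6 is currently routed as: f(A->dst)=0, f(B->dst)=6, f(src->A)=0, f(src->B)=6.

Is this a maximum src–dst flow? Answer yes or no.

Residual path src->A->dst has bottleneck 2 > 0.
Pushing 2 along it raises the flow to 8, so the given flow is not maximum.

No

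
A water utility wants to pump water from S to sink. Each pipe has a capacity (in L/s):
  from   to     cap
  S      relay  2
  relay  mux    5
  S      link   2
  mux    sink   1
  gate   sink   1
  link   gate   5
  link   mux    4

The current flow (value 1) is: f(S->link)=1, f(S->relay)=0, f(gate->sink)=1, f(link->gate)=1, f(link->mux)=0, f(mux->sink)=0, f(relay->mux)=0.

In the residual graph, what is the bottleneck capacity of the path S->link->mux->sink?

1

Residual capacities along the path: S->link: 1, link->mux: 4, mux->sink: 1.
Minimum is 1.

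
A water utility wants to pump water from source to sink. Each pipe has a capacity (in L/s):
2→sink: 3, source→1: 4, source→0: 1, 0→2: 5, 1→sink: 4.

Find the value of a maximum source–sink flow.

Augment source→1→sink: bottleneck 4. Total 4.
Augment source→0→2→sink: bottleneck 1. Total 5.
No augmenting path remains in the residual graph.

5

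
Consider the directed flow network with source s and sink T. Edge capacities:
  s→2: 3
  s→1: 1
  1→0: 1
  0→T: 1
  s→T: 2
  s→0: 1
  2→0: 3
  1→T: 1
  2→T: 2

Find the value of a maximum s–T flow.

6

Augment s→T: bottleneck 2. Total 2.
Augment s→1→T: bottleneck 1. Total 3.
Augment s→2→T: bottleneck 2. Total 5.
Augment s→0→T: bottleneck 1. Total 6.
No augmenting path remains in the residual graph.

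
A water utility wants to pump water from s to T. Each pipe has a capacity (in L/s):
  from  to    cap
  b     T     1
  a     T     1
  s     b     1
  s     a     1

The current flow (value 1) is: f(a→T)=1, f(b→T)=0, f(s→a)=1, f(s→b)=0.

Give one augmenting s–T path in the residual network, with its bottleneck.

Residual along s→b→T: s→b: 1, b→T: 1.
Bottleneck = min = 1.

s→b→T, bottleneck 1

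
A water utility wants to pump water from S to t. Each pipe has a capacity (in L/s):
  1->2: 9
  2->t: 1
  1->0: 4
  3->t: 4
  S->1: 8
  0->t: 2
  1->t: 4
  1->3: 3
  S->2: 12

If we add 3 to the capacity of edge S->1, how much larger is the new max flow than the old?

Original max flow = 9.
After raising cap(S->1), augmenting paths through that edge carry 1 more unit.
New max flow = 10. Increase = 1.

1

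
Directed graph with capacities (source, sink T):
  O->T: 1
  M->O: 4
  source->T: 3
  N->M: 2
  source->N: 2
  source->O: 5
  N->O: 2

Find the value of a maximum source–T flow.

Augment source->T: bottleneck 3. Total 3.
Augment source->O->T: bottleneck 1. Total 4.
No augmenting path remains in the residual graph.

4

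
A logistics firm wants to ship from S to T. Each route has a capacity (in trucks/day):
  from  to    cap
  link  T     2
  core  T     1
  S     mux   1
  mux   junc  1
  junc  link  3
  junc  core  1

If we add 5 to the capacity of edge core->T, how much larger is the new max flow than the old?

Original max flow = 1.
Edge core->T does not cross the min cut (source side {S}), so extra capacity there cannot help.
New max flow = 1. Increase = 0.

0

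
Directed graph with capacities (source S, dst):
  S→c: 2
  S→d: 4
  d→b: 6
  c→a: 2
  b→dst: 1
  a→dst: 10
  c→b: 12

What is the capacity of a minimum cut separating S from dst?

Max flow = 3 (via 2 augmenting paths).
In the residual at optimum, the set reachable from S is {S, b, d}.
Cut edges: S→c (cap 2), b→dst (cap 1). Sum = 3.

3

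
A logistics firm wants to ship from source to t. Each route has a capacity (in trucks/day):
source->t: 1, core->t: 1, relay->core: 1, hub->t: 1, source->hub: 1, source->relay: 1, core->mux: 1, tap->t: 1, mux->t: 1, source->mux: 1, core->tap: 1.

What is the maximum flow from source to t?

4

Augment source->t: bottleneck 1. Total 1.
Augment source->hub->t: bottleneck 1. Total 2.
Augment source->mux->t: bottleneck 1. Total 3.
Augment source->relay->core->t: bottleneck 1. Total 4.
No augmenting path remains in the residual graph.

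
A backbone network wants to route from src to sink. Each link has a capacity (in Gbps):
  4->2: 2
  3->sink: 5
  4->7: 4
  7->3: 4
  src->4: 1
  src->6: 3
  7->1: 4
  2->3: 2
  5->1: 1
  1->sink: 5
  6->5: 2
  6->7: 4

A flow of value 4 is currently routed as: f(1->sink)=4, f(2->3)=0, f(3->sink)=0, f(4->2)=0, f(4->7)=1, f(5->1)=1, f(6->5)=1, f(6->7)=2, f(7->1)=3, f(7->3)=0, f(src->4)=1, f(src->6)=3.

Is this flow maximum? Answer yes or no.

Residual reachable from src: {src}; sink is not reachable.
Saturated cut: src->6, src->4 with total capacity 4 = current flow value. Flow is maximum.

Yes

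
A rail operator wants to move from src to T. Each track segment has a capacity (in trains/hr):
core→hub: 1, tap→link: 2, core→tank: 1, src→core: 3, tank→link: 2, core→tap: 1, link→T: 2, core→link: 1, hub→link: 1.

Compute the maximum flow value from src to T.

2

Augment src→core→link→T: bottleneck 1. Total 1.
Augment src→core→tank→link→T: bottleneck 1. Total 2.
No augmenting path remains in the residual graph.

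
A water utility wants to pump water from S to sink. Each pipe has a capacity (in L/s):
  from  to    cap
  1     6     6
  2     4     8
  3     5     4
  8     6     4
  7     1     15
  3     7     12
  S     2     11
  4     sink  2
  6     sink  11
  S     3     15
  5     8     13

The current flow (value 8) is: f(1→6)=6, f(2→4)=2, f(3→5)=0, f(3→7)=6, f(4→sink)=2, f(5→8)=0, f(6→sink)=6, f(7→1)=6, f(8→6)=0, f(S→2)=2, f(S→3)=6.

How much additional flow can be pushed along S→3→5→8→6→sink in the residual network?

4

Residual capacities along the path: S→3: 9, 3→5: 4, 5→8: 13, 8→6: 4, 6→sink: 5.
Minimum is 4.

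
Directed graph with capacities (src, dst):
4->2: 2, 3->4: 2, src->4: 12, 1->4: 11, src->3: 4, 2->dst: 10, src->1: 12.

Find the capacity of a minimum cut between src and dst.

Max flow = 2 (via 1 augmenting path).
In the residual at optimum, the set reachable from src is {1, 3, 4, src}.
Cut edges: 4->2 (cap 2). Sum = 2.

2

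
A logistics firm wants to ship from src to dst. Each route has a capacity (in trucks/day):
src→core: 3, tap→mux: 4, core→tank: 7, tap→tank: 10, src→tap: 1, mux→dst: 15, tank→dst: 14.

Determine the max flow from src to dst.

Augment src→core→tank→dst: bottleneck 3. Total 3.
Augment src→tap→tank→dst: bottleneck 1. Total 4.
No augmenting path remains in the residual graph.

4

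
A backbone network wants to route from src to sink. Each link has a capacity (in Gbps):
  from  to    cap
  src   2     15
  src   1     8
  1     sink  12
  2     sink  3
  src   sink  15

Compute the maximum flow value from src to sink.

26

Augment src→sink: bottleneck 15. Total 15.
Augment src→2→sink: bottleneck 3. Total 18.
Augment src→1→sink: bottleneck 8. Total 26.
No augmenting path remains in the residual graph.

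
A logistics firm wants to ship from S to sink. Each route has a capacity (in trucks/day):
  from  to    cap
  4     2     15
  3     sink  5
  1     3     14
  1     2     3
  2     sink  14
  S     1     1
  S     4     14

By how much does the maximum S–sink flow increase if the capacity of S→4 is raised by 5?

Original max flow = 15.
Even with extra capacity on S→4, another cut of capacity 15 remains binding.
New max flow = 15. Increase = 0.

0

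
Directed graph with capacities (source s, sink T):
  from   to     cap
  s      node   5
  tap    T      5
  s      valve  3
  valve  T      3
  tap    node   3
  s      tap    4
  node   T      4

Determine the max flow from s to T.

Augment s->tap->T: bottleneck 4. Total 4.
Augment s->valve->T: bottleneck 3. Total 7.
Augment s->node->T: bottleneck 4. Total 11.
No augmenting path remains in the residual graph.

11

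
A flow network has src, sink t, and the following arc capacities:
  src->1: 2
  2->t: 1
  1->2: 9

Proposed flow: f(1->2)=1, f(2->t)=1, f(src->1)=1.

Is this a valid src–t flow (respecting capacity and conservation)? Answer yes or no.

Every edge has 0 ≤ f(e) ≤ cap(e).
At each intermediate node, inflow equals outflow.

Yes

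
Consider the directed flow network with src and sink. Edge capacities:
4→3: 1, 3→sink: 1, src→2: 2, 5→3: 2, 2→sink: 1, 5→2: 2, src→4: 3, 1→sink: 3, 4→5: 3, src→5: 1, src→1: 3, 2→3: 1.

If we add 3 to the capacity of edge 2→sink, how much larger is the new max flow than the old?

Original max flow = 5.
After raising cap(2→sink), augmenting paths through that edge carry 3 more units.
New max flow = 8. Increase = 3.

3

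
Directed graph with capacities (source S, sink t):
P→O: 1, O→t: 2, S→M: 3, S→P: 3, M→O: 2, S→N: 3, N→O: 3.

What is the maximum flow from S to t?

Augment S→N→O→t: bottleneck 2. Total 2.
No augmenting path remains in the residual graph.

2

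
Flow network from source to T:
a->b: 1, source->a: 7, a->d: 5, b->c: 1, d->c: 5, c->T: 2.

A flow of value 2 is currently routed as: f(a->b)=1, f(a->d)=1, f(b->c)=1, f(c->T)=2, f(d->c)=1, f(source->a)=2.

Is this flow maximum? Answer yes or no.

Yes

Residual reachable from source: {a, b, c, d, source}; T is not reachable.
Saturated cut: c->T with total capacity 2 = current flow value. Flow is maximum.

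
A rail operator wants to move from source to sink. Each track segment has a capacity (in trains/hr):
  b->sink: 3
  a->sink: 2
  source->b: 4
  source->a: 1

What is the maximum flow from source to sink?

Augment source->b->sink: bottleneck 3. Total 3.
Augment source->a->sink: bottleneck 1. Total 4.
No augmenting path remains in the residual graph.

4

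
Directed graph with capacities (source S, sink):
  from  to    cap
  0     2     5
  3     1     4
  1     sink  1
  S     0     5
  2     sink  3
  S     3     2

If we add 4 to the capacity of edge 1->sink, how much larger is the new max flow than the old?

1

Original max flow = 4.
After raising cap(1->sink), augmenting paths through that edge carry 1 more unit.
New max flow = 5. Increase = 1.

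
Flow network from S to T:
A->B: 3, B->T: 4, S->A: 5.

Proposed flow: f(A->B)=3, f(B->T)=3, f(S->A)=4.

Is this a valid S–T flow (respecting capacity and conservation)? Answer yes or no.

No

Conservation fails at A: inflow 4 ≠ outflow 3.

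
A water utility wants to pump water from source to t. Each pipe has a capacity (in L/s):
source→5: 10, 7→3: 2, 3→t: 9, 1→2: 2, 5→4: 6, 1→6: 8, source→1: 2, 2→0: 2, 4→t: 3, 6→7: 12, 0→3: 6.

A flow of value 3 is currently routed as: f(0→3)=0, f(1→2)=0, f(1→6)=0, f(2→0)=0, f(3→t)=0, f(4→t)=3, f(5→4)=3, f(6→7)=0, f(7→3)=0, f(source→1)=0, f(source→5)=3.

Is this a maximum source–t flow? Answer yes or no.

Residual path source→1→2→0→3→t has bottleneck 2 > 0.
Pushing 2 along it raises the flow to 5, so the given flow is not maximum.

No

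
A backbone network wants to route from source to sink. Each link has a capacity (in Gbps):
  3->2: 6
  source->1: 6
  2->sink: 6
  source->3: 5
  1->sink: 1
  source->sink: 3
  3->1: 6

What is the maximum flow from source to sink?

Augment source->sink: bottleneck 3. Total 3.
Augment source->1->sink: bottleneck 1. Total 4.
Augment source->3->2->sink: bottleneck 5. Total 9.
No augmenting path remains in the residual graph.

9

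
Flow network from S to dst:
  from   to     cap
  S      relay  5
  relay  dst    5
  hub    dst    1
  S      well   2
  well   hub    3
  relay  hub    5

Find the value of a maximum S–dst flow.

Augment S→relay→dst: bottleneck 5. Total 5.
Augment S→well→hub→dst: bottleneck 1. Total 6.
No augmenting path remains in the residual graph.

6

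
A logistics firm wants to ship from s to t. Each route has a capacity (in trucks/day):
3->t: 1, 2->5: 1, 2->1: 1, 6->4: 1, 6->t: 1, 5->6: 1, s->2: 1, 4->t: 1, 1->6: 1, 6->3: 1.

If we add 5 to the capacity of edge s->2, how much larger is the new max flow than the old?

Original max flow = 1.
After raising cap(s->2), augmenting paths through that edge carry 1 more unit.
New max flow = 2. Increase = 1.

1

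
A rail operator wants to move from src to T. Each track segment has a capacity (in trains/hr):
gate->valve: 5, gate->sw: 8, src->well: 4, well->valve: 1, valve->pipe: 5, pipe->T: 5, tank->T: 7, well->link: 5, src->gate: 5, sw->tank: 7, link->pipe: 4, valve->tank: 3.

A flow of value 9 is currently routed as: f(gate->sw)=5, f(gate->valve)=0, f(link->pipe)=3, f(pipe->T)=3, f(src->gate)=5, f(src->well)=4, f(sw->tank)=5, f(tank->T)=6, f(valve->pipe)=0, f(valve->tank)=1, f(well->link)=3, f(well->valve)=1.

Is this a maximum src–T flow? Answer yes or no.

Yes

Residual reachable from src: {src}; T is not reachable.
Saturated cut: src->gate, src->well with total capacity 9 = current flow value. Flow is maximum.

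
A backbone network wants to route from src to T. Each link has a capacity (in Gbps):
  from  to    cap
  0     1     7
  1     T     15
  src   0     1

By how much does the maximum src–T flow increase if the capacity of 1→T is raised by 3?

Original max flow = 1.
Edge 1→T does not cross the min cut (source side {src}), so extra capacity there cannot help.
New max flow = 1. Increase = 0.

0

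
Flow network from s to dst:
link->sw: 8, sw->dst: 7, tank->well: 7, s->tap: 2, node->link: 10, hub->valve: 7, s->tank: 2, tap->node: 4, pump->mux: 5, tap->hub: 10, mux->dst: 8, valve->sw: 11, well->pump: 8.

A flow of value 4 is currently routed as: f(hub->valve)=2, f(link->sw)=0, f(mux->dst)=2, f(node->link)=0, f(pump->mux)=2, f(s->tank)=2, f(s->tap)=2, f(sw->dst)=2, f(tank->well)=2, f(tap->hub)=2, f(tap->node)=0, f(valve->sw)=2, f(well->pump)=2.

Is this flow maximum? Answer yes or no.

Yes

Residual reachable from s: {s}; dst is not reachable.
Saturated cut: s->tank, s->tap with total capacity 4 = current flow value. Flow is maximum.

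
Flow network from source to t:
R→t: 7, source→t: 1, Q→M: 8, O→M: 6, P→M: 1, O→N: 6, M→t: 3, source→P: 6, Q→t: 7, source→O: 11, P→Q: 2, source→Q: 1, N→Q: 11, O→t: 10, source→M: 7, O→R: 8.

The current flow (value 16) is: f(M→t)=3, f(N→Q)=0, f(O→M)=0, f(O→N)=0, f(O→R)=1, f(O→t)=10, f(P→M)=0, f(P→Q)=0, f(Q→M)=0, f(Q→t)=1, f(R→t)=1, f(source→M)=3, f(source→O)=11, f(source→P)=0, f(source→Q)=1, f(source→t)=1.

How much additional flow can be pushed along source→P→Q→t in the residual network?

2

Residual capacities along the path: source→P: 6, P→Q: 2, Q→t: 6.
Minimum is 2.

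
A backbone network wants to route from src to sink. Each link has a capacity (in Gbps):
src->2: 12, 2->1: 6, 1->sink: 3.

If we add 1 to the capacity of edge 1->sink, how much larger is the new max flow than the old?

1

Original max flow = 3.
After raising cap(1->sink), augmenting paths through that edge carry 1 more unit.
New max flow = 4. Increase = 1.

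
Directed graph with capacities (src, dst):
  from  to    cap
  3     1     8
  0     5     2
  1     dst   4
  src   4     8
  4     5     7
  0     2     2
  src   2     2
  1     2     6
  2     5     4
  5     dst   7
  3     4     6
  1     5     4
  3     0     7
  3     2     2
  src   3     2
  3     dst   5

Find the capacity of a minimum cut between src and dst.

9

Max flow = 9 (via 2 augmenting paths).
In the residual at optimum, the set reachable from src is {2, 4, 5, src}.
Cut edges: src->3 (cap 2), 5->dst (cap 7). Sum = 9.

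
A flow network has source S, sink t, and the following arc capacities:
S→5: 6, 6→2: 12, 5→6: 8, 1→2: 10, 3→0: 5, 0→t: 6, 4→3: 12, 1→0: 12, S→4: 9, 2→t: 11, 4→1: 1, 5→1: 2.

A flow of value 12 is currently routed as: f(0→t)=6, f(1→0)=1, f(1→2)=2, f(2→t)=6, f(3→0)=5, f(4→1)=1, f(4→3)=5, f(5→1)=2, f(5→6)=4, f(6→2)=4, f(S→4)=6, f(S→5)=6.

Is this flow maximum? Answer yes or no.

Residual reachable from S: {3, 4, S}; t is not reachable.
Saturated cut: S→5, 4→1, 3→0 with total capacity 12 = current flow value. Flow is maximum.

Yes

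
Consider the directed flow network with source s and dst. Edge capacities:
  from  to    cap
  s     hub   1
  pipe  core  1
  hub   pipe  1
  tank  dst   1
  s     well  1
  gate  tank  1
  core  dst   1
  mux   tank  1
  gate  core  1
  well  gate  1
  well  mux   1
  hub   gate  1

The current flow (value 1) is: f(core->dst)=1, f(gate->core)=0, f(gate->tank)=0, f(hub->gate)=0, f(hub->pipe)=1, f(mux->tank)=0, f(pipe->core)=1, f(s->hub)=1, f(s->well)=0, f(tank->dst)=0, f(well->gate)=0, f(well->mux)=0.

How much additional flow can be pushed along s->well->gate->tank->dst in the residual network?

Residual capacities along the path: s->well: 1, well->gate: 1, gate->tank: 1, tank->dst: 1.
Minimum is 1.

1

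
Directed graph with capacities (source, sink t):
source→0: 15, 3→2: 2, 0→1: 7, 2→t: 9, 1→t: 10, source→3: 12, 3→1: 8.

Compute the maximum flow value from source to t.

Augment source→3→2→t: bottleneck 2. Total 2.
Augment source→3→1→t: bottleneck 8. Total 10.
Augment source→0→1→t: bottleneck 2. Total 12.
No augmenting path remains in the residual graph.

12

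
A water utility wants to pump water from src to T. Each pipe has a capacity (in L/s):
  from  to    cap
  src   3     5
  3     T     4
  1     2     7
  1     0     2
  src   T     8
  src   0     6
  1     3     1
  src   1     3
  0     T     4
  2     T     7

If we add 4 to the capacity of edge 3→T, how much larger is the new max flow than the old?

Original max flow = 19.
After raising cap(3→T), augmenting paths through that edge carry 1 more unit.
New max flow = 20. Increase = 1.

1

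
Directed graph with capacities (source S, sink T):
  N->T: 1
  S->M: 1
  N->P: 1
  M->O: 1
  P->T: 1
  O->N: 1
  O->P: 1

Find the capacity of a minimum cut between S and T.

1

Max flow = 1 (via 1 augmenting path).
In the residual at optimum, the set reachable from S is {S}.
Cut edges: S->M (cap 1). Sum = 1.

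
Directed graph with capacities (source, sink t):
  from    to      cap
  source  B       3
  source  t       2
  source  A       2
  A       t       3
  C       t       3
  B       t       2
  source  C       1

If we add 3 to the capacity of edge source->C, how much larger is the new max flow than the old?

Original max flow = 7.
After raising cap(source->C), augmenting paths through that edge carry 2 more units.
New max flow = 9. Increase = 2.

2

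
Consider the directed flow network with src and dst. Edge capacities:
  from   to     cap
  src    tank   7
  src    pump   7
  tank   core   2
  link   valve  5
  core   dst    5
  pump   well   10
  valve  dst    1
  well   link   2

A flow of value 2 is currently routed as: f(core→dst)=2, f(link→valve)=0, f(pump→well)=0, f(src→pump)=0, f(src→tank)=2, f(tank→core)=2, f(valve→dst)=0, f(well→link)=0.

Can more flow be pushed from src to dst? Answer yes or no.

Residual path src→pump→well→link→valve→dst has bottleneck 1 > 0.
Pushing 1 along it raises the flow to 3, so the given flow is not maximum.

Yes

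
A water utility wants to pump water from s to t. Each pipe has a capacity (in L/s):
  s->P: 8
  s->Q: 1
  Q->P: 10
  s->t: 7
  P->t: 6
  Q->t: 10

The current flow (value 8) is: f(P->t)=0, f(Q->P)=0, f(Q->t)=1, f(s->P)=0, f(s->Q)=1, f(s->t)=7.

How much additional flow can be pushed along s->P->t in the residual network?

6

Residual capacities along the path: s->P: 8, P->t: 6.
Minimum is 6.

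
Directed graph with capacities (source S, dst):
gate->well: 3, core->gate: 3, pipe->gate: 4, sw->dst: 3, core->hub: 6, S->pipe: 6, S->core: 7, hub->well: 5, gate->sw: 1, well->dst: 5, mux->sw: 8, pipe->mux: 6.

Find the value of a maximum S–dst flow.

8

Augment S->core->hub->well->dst: bottleneck 5. Total 5.
Augment S->core->gate->sw->dst: bottleneck 1. Total 6.
Augment S->pipe->mux->sw->dst: bottleneck 2. Total 8.
No augmenting path remains in the residual graph.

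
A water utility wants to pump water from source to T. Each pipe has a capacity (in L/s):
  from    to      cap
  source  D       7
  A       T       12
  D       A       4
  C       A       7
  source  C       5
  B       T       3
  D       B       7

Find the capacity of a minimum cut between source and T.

12

Max flow = 12 (via 3 augmenting paths).
In the residual at optimum, the set reachable from source is {source}.
Cut edges: source->D (cap 7), source->C (cap 5). Sum = 12.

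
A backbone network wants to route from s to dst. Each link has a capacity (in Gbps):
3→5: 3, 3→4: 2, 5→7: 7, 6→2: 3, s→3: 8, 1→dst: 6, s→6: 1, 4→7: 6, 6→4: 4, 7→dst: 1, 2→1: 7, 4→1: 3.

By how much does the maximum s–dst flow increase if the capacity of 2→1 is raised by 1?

0

Original max flow = 4.
Edge 2→1 does not cross the min cut (source side {3, 5, 7, s}), so extra capacity there cannot help.
New max flow = 4. Increase = 0.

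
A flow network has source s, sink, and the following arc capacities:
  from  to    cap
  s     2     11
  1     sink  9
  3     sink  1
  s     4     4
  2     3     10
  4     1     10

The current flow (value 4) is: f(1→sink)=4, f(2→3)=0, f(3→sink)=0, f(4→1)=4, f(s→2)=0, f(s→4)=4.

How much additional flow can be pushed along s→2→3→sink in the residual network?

1

Residual capacities along the path: s→2: 11, 2→3: 10, 3→sink: 1.
Minimum is 1.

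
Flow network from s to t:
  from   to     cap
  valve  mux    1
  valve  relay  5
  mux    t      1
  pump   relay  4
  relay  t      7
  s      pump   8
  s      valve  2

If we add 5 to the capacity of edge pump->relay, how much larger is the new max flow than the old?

Original max flow = 6.
After raising cap(pump->relay), augmenting paths through that edge carry 2 more units.
New max flow = 8. Increase = 2.

2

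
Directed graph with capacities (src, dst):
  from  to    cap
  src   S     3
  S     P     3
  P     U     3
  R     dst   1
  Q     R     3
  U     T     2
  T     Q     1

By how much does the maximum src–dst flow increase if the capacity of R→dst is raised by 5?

Original max flow = 1.
Edge R→dst does not cross the min cut (source side {P, S, T, U, src}), so extra capacity there cannot help.
New max flow = 1. Increase = 0.

0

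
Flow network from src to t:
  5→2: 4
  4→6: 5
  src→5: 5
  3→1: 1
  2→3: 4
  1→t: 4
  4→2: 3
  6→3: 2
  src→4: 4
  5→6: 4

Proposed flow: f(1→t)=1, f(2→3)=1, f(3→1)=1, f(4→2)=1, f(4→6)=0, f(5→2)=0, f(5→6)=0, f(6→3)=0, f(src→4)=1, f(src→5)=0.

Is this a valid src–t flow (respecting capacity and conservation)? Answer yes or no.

Yes

Every edge has 0 ≤ f(e) ≤ cap(e).
At each intermediate node, inflow equals outflow.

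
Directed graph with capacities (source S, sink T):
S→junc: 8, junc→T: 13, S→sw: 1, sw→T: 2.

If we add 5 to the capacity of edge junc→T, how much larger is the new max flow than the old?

Original max flow = 9.
Edge junc→T does not cross the min cut (source side {S}), so extra capacity there cannot help.
New max flow = 9. Increase = 0.

0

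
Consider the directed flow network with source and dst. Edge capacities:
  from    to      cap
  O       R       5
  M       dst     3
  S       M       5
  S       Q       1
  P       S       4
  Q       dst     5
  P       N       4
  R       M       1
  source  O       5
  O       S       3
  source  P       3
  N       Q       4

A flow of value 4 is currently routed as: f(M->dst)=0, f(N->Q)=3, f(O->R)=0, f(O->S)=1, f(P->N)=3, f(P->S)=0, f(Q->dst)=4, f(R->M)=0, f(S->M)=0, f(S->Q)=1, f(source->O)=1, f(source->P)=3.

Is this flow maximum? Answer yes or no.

No

Residual path source->O->S->M->dst has bottleneck 2 > 0.
Pushing 2 along it raises the flow to 6, so the given flow is not maximum.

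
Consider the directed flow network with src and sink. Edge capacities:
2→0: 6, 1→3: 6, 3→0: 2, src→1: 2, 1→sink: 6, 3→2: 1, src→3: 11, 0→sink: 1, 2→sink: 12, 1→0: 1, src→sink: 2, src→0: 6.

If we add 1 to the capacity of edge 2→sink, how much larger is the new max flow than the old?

Original max flow = 6.
Edge 2→sink does not cross the min cut (source side {0, 3, src}), so extra capacity there cannot help.
New max flow = 6. Increase = 0.

0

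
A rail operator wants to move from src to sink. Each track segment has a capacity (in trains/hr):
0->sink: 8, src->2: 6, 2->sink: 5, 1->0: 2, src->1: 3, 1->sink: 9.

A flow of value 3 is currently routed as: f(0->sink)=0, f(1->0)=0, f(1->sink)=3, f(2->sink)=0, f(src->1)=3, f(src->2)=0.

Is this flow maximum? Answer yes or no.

No

Residual path src->2->sink has bottleneck 5 > 0.
Pushing 5 along it raises the flow to 8, so the given flow is not maximum.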